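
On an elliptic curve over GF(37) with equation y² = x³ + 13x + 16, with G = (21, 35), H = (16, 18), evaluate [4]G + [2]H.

(30, 27)

First 4G:
Double-and-add on 4 = (100)₂. Start with G = (21, 35) for the leading 1-bit.
double: tangent at (21, 35): λ = (3·21² + 13)/(2·35) ≡ 4/33. 33⁻¹ ≡ 9 (mod 37), so λ ≡ 4·9 ≡ 36.
  x = λ² - 21 - 21 = 1296 - 42 ≡ 33; y = λ·(21 - 33) - 35 ≡ 14. → (33, 14)
double: tangent at (33, 14): λ = (3·33² + 13)/(2·14) ≡ 24/28. 28⁻¹ ≡ 4 (mod 37) since 28·4 = 112 ≡ 1, so λ ≡ 24·4 ≡ 22.
  x = λ² - 33 - 33 = 484 - 66 ≡ 11; y = λ·(33 - 11) - 14 ≡ 26. → (11, 26)
4G = (11, 26).
Next 2H:
Repeated addition: build up to 2H.
2H: tangent at (16, 18): λ = (3·16² + 13)/(2·18) ≡ 4/36. 36⁻¹ ≡ 36 (mod 37), so λ ≡ 4·36 ≡ 33.
  x = λ² - 16 - 16 = 1089 - 32 ≡ 21; y = λ·(16 - 21) - 18 ≡ 2. → (21, 2)
2H = (21, 2).
Finally 4G + 2H:
(11, 26) + (21, 2). λ = (2 - 26)/(21 - 11) ≡ 13/10 mod 37. 10⁻¹ ≡ 26 (mod 37), so λ ≡ 5.
  x = λ² - 11 - 21 = 25 - 32 ≡ 30; y = λ·(11 - 30) - 26 ≡ 27. → (30, 27)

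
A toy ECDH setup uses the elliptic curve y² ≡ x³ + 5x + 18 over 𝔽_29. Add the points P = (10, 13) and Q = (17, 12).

(10, 13) + (17, 12). λ = (12 - 13)/(17 - 10) ≡ 28/7 mod 29. 7⁻¹ ≡ 25 (mod 29), so λ ≡ 4.
  x = λ² - 10 - 17 = 16 - 27 ≡ 18; y = λ·(10 - 18) - 13 ≡ 13. → (18, 13)

(18, 13)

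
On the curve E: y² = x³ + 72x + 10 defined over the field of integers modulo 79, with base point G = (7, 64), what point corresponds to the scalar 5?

(72, 36)

Double-and-add on 5 = (101)₂. Start with G = (7, 64) for the leading 1-bit.
double: tangent at (7, 64): λ = (3·7² + 72)/(2·64) ≡ 61/49. 49⁻¹ ≡ 50 (mod 79), so λ ≡ 61·50 ≡ 48.
  x = λ² - 7 - 7 = 2304 - 14 ≡ 78; y = λ·(7 - 78) - 64 ≡ 4. → (78, 4)
double: tangent at (78, 4): λ = (3·78² + 72)/(2·4) ≡ 75/8. 8⁻¹ ≡ 10 (mod 79) since 8·10 = 80 ≡ 1, so λ ≡ 75·10 ≡ 39.
  x = λ² - 78 - 78 = 1521 - 156 ≡ 22; y = λ·(78 - 22) - 4 ≡ 47. → (22, 47)
add G: (22, 47) + (7, 64). λ = (64 - 47)/(7 - 22) ≡ 17/64 mod 79. 64⁻¹ ≡ 21 (mod 79) since 64·21 = 1344 ≡ 1, so λ ≡ 41.
  x = λ² - 22 - 7 = 1681 - 29 ≡ 72; y = λ·(22 - 72) - 47 ≡ 36. → (72, 36)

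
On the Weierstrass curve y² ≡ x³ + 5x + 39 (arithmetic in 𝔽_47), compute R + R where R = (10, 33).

tangent at (10, 33): λ = (3·10² + 5)/(2·33) ≡ 23/19. 19⁻¹ ≡ 5 (mod 47), so λ ≡ 23·5 ≡ 21.
  x = λ² - 10 - 10 = 441 - 20 ≡ 45; y = λ·(10 - 45) - 33 ≡ 31. → (45, 31)

(45, 31)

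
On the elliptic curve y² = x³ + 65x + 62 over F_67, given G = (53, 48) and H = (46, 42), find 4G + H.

First 4G:
Double-and-add on 4 = (100)₂. Start with G = (53, 48) for the leading 1-bit.
double: tangent at (53, 48): λ = (3·53² + 65)/(2·48) ≡ 50/29. 29⁻¹ ≡ 37 (mod 67) since 29·37 = 1073 ≡ 1, so λ ≡ 50·37 ≡ 41.
  x = λ² - 53 - 53 = 1681 - 106 ≡ 34; y = λ·(53 - 34) - 48 ≡ 61. → (34, 61)
double: tangent at (34, 61): λ = (3·34² + 65)/(2·61) ≡ 49/55. 55⁻¹ ≡ 39 (mod 67) since 55·39 = 2145 ≡ 1, so λ ≡ 49·39 ≡ 35.
  x = λ² - 34 - 34 = 1225 - 68 ≡ 18; y = λ·(34 - 18) - 61 ≡ 30. → (18, 30)
4G = (18, 30).
Finally 4G + H:
(18, 30) + (46, 42). λ = (42 - 30)/(46 - 18) ≡ 12/28 mod 67. 28⁻¹ ≡ 12 (mod 67) since 28·12 = 336 ≡ 1, so λ ≡ 10.
  x = λ² - 18 - 46 = 100 - 64 ≡ 36; y = λ·(18 - 36) - 30 ≡ 58. → (36, 58)

(36, 58)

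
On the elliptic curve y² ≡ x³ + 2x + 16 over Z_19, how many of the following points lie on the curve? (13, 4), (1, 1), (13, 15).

2

(13, 4): 4² ≡ 16, rhs ≡ 16 → on.
(1, 1): 1² ≡ 1, rhs ≡ 0 → off.
(13, 15): 15² ≡ 16, rhs ≡ 16 → on.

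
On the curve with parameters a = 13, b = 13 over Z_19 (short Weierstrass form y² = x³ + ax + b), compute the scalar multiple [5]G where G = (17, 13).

Double-and-add on 5 = (101)₂. Start with G = (17, 13) for the leading 1-bit.
double: tangent at (17, 13): λ = (3·17² + 13)/(2·13) ≡ 6/7. 7⁻¹ ≡ 11 (mod 19) since 7·11 = 77 ≡ 1, so λ ≡ 6·11 ≡ 9.
  x = λ² - 17 - 17 = 81 - 34 ≡ 9; y = λ·(17 - 9) - 13 ≡ 2. → (9, 2)
double: tangent at (9, 2): λ = (3·9² + 13)/(2·2) ≡ 9/4. 4⁻¹ ≡ 5 (mod 19), so λ ≡ 9·5 ≡ 7.
  x = λ² - 9 - 9 = 49 - 18 ≡ 12; y = λ·(9 - 12) - 2 ≡ 15. → (12, 15)
add G: (12, 15) + (17, 13). λ = (13 - 15)/(17 - 12) ≡ 17/5 mod 19. 5⁻¹ ≡ 4 (mod 19), so λ ≡ 11.
  x = λ² - 12 - 17 = 121 - 29 ≡ 16; y = λ·(12 - 16) - 15 ≡ 17. → (16, 17)

(16, 17)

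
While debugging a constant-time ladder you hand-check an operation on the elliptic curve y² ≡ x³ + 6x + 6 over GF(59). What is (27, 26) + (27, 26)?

tangent at (27, 26): λ = (3·27² + 6)/(2·26) ≡ 10/52. 52⁻¹ ≡ 42 (mod 59), so λ ≡ 10·42 ≡ 7.
  x = λ² - 27 - 27 = 49 - 54 ≡ 54; y = λ·(27 - 54) - 26 ≡ 21. → (54, 21)

(54, 21)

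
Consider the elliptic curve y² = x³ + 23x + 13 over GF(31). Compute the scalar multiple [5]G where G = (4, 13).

Repeated addition: build up to 5G.
2G: tangent at (4, 13): λ = (3·4² + 23)/(2·13) ≡ 9/26. 26⁻¹ ≡ 6 (mod 31), so λ ≡ 9·6 ≡ 23.
  x = λ² - 4 - 4 = 529 - 8 ≡ 25; y = λ·(4 - 25) - 13 ≡ 0. → (25, 0)
3G: (25, 0) + (4, 13). λ = (13 - 0)/(4 - 25) ≡ 13/10 mod 31. 10⁻¹ ≡ 28 (mod 31) since 10·28 = 280 ≡ 1, so λ ≡ 23.
  x = λ² - 25 - 4 = 529 - 29 ≡ 4; y = λ·(25 - 4) - 0 ≡ 18. → (4, 18)
4G: (4, 18) + (4, 13): same x and y₁ ≡ -y₂, so the sum is O.
5G: O + (4, 13) = (4, 13) (identity).

(4, 13)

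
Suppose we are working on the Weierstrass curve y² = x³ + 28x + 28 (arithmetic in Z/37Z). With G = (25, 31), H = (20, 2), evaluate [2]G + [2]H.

First 2G:
Repeated addition: build up to 2G.
2G: tangent at (25, 31): λ = (3·25² + 28)/(2·31) ≡ 16/25. 25⁻¹ ≡ 3 (mod 37), so λ ≡ 16·3 ≡ 11.
  x = λ² - 25 - 25 = 121 - 50 ≡ 34; y = λ·(25 - 34) - 31 ≡ 18. → (34, 18)
2G = (34, 18).
Next 2H:
Repeated addition: build up to 2H.
2H: tangent at (20, 2): λ = (3·20² + 28)/(2·2) ≡ 7/4. 4⁻¹ ≡ 28 (mod 37), so λ ≡ 7·28 ≡ 11.
  x = λ² - 20 - 20 = 121 - 40 ≡ 7; y = λ·(20 - 7) - 2 ≡ 30. → (7, 30)
2H = (7, 30).
Finally 2G + 2H:
(34, 18) + (7, 30). λ = (30 - 18)/(7 - 34) ≡ 12/10 mod 37. 10⁻¹ ≡ 26 (mod 37) since 10·26 = 260 ≡ 1, so λ ≡ 16.
  x = λ² - 34 - 7 = 256 - 41 ≡ 30; y = λ·(34 - 30) - 18 ≡ 9. → (30, 9)

(30, 9)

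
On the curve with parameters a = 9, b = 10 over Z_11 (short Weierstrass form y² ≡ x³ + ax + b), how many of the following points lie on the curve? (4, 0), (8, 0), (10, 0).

3

(4, 0): 0² ≡ 0, rhs ≡ 0 → on.
(8, 0): 0² ≡ 0, rhs ≡ 0 → on.
(10, 0): 0² ≡ 0, rhs ≡ 0 → on.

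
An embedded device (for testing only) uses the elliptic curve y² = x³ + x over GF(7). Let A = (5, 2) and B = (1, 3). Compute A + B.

(5, 2) + (1, 3). λ = (3 - 2)/(1 - 5) ≡ 1/3 mod 7. 3⁻¹ ≡ 5 (mod 7) since 3·5 = 15 ≡ 1, so λ ≡ 5.
  x = λ² - 5 - 1 = 25 - 6 ≡ 5; y = λ·(5 - 5) - 2 ≡ 5. → (5, 5)

(5, 5)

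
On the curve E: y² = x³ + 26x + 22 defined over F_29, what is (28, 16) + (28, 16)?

(2, 13)

tangent at (28, 16): λ = (3·28² + 26)/(2·16) ≡ 0/3. 3⁻¹ ≡ 10 (mod 29) since 3·10 = 30 ≡ 1, so λ ≡ 0·10 ≡ 0.
  x = λ² - 28 - 28 = 0 - 56 ≡ 2; y = λ·(28 - 2) - 16 ≡ 13. → (2, 13)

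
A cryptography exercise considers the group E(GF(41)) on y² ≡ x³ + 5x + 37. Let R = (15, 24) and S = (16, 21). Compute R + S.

(15, 24) + (16, 21). λ = (21 - 24)/(16 - 15) ≡ 38/1 mod 41. 1⁻¹ ≡ 1 (mod 41) since 1·1 = 1 ≡ 1, so λ ≡ 38.
  x = λ² - 15 - 16 = 1444 - 31 ≡ 19; y = λ·(15 - 19) - 24 ≡ 29. → (19, 29)

(19, 29)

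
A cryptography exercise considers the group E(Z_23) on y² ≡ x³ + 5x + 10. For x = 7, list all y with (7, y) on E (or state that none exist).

none

x³ + 5x + 10 = 388 ≡ 20 (mod 23).
20 is a non-residue mod 23; no y exists.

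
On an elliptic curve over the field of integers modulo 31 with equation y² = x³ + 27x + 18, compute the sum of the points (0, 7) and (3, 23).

(22, 10)

(0, 7) + (3, 23). λ = (23 - 7)/(3 - 0) ≡ 16/3 mod 31. 3⁻¹ ≡ 21 (mod 31), so λ ≡ 26.
  x = λ² - 0 - 3 = 676 - 3 ≡ 22; y = λ·(0 - 22) - 7 ≡ 10. → (22, 10)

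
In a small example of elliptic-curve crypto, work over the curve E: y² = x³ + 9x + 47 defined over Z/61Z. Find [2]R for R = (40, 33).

tangent at (40, 33): λ = (3·40² + 9)/(2·33) ≡ 51/5. 5⁻¹ ≡ 49 (mod 61) since 5·49 = 245 ≡ 1, so λ ≡ 51·49 ≡ 59.
  x = λ² - 40 - 40 = 3481 - 80 ≡ 46; y = λ·(40 - 46) - 33 ≡ 40. → (46, 40)

(46, 40)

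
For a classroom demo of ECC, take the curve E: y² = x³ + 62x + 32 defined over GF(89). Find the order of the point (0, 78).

5

2P: tangent at (0, 78): λ = (3·0² + 62)/(2·78) ≡ 62/67. 67⁻¹ ≡ 4 (mod 89), so λ ≡ 62·4 ≡ 70.
  x = λ² - 0 - 0 = 4900 - 0 ≡ 5; y = λ·(0 - 5) - 78 ≡ 17. → (5, 17)
3P: (5, 17) + (0, 78). λ = (78 - 17)/(0 - 5) ≡ 61/84 mod 89. 84⁻¹ ≡ 71 (mod 89), so λ ≡ 59.
  x = λ² - 5 - 0 = 3481 - 5 ≡ 5; y = λ·(5 - 5) - 17 ≡ 72. → (5, 72)
4P: (5, 72) + (0, 78). λ = (78 - 72)/(0 - 5) ≡ 6/84 mod 89. 84⁻¹ ≡ 71 (mod 89), so λ ≡ 70.
  x = λ² - 5 - 0 = 4900 - 5 ≡ 0; y = λ·(5 - 0) - 72 ≡ 11. → (0, 11)
5P: (0, 11) + (0, 78): same x and y₁ ≡ -y₂, so the sum is the point at infinity.
5P = the point at infinity, so the order is 5.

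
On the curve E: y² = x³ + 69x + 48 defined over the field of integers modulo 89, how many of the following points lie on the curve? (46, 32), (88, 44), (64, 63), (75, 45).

(46, 32): 32² ≡ 45, rhs ≡ 77 → off.
(88, 44): 44² ≡ 67, rhs ≡ 67 → on.
(64, 63): 63² ≡ 53, rhs ≡ 53 → on.
(75, 45): 45² ≡ 67, rhs ≡ 76 → off.

2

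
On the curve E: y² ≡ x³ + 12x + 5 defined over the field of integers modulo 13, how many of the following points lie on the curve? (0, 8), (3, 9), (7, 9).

(0, 8): 8² ≡ 12, rhs ≡ 5 → off.
(3, 9): 9² ≡ 3, rhs ≡ 3 → on.
(7, 9): 9² ≡ 3, rhs ≡ 3 → on.

2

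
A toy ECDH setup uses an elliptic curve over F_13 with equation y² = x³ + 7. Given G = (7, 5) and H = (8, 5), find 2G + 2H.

(7, 8)

First 2G:
Repeated addition: build up to 2G.
2G: tangent at (7, 5): λ = (3·7² + 0)/(2·5) ≡ 4/10. 10⁻¹ ≡ 4 (mod 13) since 10·4 = 40 ≡ 1, so λ ≡ 4·4 ≡ 3.
  x = λ² - 7 - 7 = 9 - 14 ≡ 8; y = λ·(7 - 8) - 5 ≡ 5. → (8, 5)
2G = (8, 5).
Next 2H:
Repeated addition: build up to 2H.
2H: tangent at (8, 5): λ = (3·8² + 0)/(2·5) ≡ 10/10. 10⁻¹ ≡ 4 (mod 13), so λ ≡ 10·4 ≡ 1.
  x = λ² - 8 - 8 = 1 - 16 ≡ 11; y = λ·(8 - 11) - 5 ≡ 5. → (11, 5)
2H = (11, 5).
Finally 2G + 2H:
(8, 5) + (11, 5). λ = (5 - 5)/(11 - 8) ≡ 0/3 mod 13. 3⁻¹ ≡ 9 (mod 13), so λ ≡ 0.
  x = λ² - 8 - 11 = 0 - 19 ≡ 7; y = λ·(8 - 7) - 5 ≡ 8. → (7, 8)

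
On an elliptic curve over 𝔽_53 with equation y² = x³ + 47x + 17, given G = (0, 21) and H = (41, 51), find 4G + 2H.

(13, 4)

First 4G:
Repeated addition: build up to 4G.
2G: tangent at (0, 21): λ = (3·0² + 47)/(2·21) ≡ 47/42. 42⁻¹ ≡ 24 (mod 53), so λ ≡ 47·24 ≡ 15.
  x = λ² - 0 - 0 = 225 - 0 ≡ 13; y = λ·(0 - 13) - 21 ≡ 49. → (13, 49)
3G: (13, 49) + (0, 21). λ = (21 - 49)/(0 - 13) ≡ 25/40 mod 53. 40⁻¹ ≡ 4 (mod 53), so λ ≡ 47.
  x = λ² - 13 - 0 = 2209 - 13 ≡ 23; y = λ·(13 - 23) - 49 ≡ 11. → (23, 11)
4G: (23, 11) + (0, 21). λ = (21 - 11)/(0 - 23) ≡ 10/30 mod 53. 30⁻¹ ≡ 23 (mod 53) since 30·23 = 690 ≡ 1, so λ ≡ 18.
  x = λ² - 23 - 0 = 324 - 23 ≡ 36; y = λ·(23 - 36) - 11 ≡ 20. → (36, 20)
4G = (36, 20).
Next 2H:
Repeated addition: build up to 2H.
2H: tangent at (41, 51): λ = (3·41² + 47)/(2·51) ≡ 2/49. 49⁻¹ ≡ 13 (mod 53), so λ ≡ 2·13 ≡ 26.
  x = λ² - 41 - 41 = 676 - 82 ≡ 11; y = λ·(41 - 11) - 51 ≡ 40. → (11, 40)
2H = (11, 40).
Finally 4G + 2H:
(36, 20) + (11, 40). λ = (40 - 20)/(11 - 36) ≡ 20/28 mod 53. 28⁻¹ ≡ 36 (mod 53), so λ ≡ 31.
  x = λ² - 36 - 11 = 961 - 47 ≡ 13; y = λ·(36 - 13) - 20 ≡ 4. → (13, 4)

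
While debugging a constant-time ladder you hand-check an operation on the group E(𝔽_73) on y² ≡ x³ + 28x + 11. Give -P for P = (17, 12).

-(17, 12) = (17, -12 mod 73) = (17, 61).

(17, 61)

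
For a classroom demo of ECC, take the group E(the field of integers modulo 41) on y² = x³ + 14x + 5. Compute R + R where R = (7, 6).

(4, 24)

tangent at (7, 6): λ = (3·7² + 14)/(2·6) ≡ 38/12. 12⁻¹ ≡ 24 (mod 41) since 12·24 = 288 ≡ 1, so λ ≡ 38·24 ≡ 10.
  x = λ² - 7 - 7 = 100 - 14 ≡ 4; y = λ·(7 - 4) - 6 ≡ 24. → (4, 24)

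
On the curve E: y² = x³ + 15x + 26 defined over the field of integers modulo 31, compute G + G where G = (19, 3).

(2, 8)

tangent at (19, 3): λ = (3·19² + 15)/(2·3) ≡ 13/6. 6⁻¹ ≡ 26 (mod 31), so λ ≡ 13·26 ≡ 28.
  x = λ² - 19 - 19 = 784 - 38 ≡ 2; y = λ·(19 - 2) - 3 ≡ 8. → (2, 8)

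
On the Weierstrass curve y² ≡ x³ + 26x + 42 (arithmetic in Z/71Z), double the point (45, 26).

(68, 24)

tangent at (45, 26): λ = (3·45² + 26)/(2·26) ≡ 66/52. 52⁻¹ ≡ 56 (mod 71), so λ ≡ 66·56 ≡ 4.
  x = λ² - 45 - 45 = 16 - 90 ≡ 68; y = λ·(45 - 68) - 26 ≡ 24. → (68, 24)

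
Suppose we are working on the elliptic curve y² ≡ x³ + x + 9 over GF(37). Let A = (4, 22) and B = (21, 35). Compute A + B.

(4, 22) + (21, 35). λ = (35 - 22)/(21 - 4) ≡ 13/17 mod 37. 17⁻¹ ≡ 24 (mod 37), so λ ≡ 16.
  x = λ² - 4 - 21 = 256 - 25 ≡ 9; y = λ·(4 - 9) - 22 ≡ 9. → (9, 9)

(9, 9)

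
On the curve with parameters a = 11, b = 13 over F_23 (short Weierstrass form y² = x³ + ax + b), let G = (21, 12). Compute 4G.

(0, 6)

Repeated addition: build up to 4G.
2G: tangent at (21, 12): λ = (3·21² + 11)/(2·12) ≡ 0/1. 1⁻¹ ≡ 1 (mod 23), so λ ≡ 0·1 ≡ 0.
  x = λ² - 21 - 21 = 0 - 42 ≡ 4; y = λ·(21 - 4) - 12 ≡ 11. → (4, 11)
3G: (4, 11) + (21, 12). λ = (12 - 11)/(21 - 4) ≡ 1/17 mod 23. 17⁻¹ ≡ 19 (mod 23), so λ ≡ 19.
  x = λ² - 4 - 21 = 361 - 25 ≡ 14; y = λ·(4 - 14) - 11 ≡ 6. → (14, 6)
4G: (14, 6) + (21, 12). λ = (12 - 6)/(21 - 14) ≡ 6/7 mod 23. 7⁻¹ ≡ 10 (mod 23), so λ ≡ 14.
  x = λ² - 14 - 21 = 196 - 35 ≡ 0; y = λ·(14 - 0) - 6 ≡ 6. → (0, 6)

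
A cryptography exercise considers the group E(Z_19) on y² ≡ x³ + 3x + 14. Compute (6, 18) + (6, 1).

The two points share x = 6 and their y-coordinates satisfy 18 + 1 ≡ 0 (mod 19), so they are inverses. Their sum is O.

O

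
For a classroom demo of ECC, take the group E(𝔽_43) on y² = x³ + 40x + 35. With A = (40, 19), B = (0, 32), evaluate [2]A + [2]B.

First 2A:
Repeated addition: build up to 2A.
2A: tangent at (40, 19): λ = (3·40² + 40)/(2·19) ≡ 24/38. 38⁻¹ ≡ 17 (mod 43), so λ ≡ 24·17 ≡ 21.
  x = λ² - 40 - 40 = 441 - 80 ≡ 17; y = λ·(40 - 17) - 19 ≡ 34. → (17, 34)
2A = (17, 34).
Next 2B:
Repeated addition: build up to 2B.
2B: tangent at (0, 32): λ = (3·0² + 40)/(2·32) ≡ 40/21. 21⁻¹ ≡ 41 (mod 43), so λ ≡ 40·41 ≡ 6.
  x = λ² - 0 - 0 = 36 - 0 ≡ 36; y = λ·(0 - 36) - 32 ≡ 10. → (36, 10)
2B = (36, 10).
Finally 2A + 2B:
(17, 34) + (36, 10). λ = (10 - 34)/(36 - 17) ≡ 19/19 mod 43. 19⁻¹ ≡ 34 (mod 43) since 19·34 = 646 ≡ 1, so λ ≡ 1.
  x = λ² - 17 - 36 = 1 - 53 ≡ 34; y = λ·(17 - 34) - 34 ≡ 35. → (34, 35)

(34, 35)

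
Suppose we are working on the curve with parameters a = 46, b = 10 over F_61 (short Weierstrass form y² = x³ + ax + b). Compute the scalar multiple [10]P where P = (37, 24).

(30, 56)

Repeated addition: build up to 10P.
2P: tangent at (37, 24): λ = (3·37² + 46)/(2·24) ≡ 5/48. 48⁻¹ ≡ 14 (mod 61) since 48·14 = 672 ≡ 1, so λ ≡ 5·14 ≡ 9.
  x = λ² - 37 - 37 = 81 - 74 ≡ 7; y = λ·(37 - 7) - 24 ≡ 2. → (7, 2)
3P: (7, 2) + (37, 24). λ = (24 - 2)/(37 - 7) ≡ 22/30 mod 61. 30⁻¹ ≡ 59 (mod 61) since 30·59 = 1770 ≡ 1, so λ ≡ 17.
  x = λ² - 7 - 37 = 289 - 44 ≡ 1; y = λ·(7 - 1) - 2 ≡ 39. → (1, 39)
4P: (1, 39) + (37, 24). λ = (24 - 39)/(37 - 1) ≡ 46/36 mod 61. 36⁻¹ ≡ 39 (mod 61), so λ ≡ 25.
  x = λ² - 1 - 37 = 625 - 38 ≡ 38; y = λ·(1 - 38) - 39 ≡ 12. → (38, 12)
5P: (38, 12) + (37, 24). λ = (24 - 12)/(37 - 38) ≡ 12/60 mod 61. 60⁻¹ ≡ 60 (mod 61), so λ ≡ 49.
  x = λ² - 38 - 37 = 2401 - 75 ≡ 8; y = λ·(38 - 8) - 12 ≡ 55. → (8, 55)
6P: (8, 55) + (37, 24). λ = (24 - 55)/(37 - 8) ≡ 30/29 mod 61. 29⁻¹ ≡ 40 (mod 61) since 29·40 = 1160 ≡ 1, so λ ≡ 41.
  x = λ² - 8 - 37 = 1681 - 45 ≡ 50; y = λ·(8 - 50) - 55 ≡ 53. → (50, 53)
7P: (50, 53) + (37, 24). λ = (24 - 53)/(37 - 50) ≡ 32/48 mod 61. 48⁻¹ ≡ 14 (mod 61) since 48·14 = 672 ≡ 1, so λ ≡ 21.
  x = λ² - 50 - 37 = 441 - 87 ≡ 49; y = λ·(50 - 49) - 53 ≡ 29. → (49, 29)
8P: (49, 29) + (37, 24). λ = (24 - 29)/(37 - 49) ≡ 56/49 mod 61. 49⁻¹ ≡ 5 (mod 61) since 49·5 = 245 ≡ 1, so λ ≡ 36.
  x = λ² - 49 - 37 = 1296 - 86 ≡ 51; y = λ·(49 - 51) - 29 ≡ 21. → (51, 21)
9P: (51, 21) + (37, 24). λ = (24 - 21)/(37 - 51) ≡ 3/47 mod 61. 47⁻¹ ≡ 13 (mod 61) since 47·13 = 611 ≡ 1, so λ ≡ 39.
  x = λ² - 51 - 37 = 1521 - 88 ≡ 30; y = λ·(51 - 30) - 21 ≡ 5. → (30, 5)
10P: (30, 5) + (37, 24). λ = (24 - 5)/(37 - 30) ≡ 19/7 mod 61. 7⁻¹ ≡ 35 (mod 61), so λ ≡ 55.
  x = λ² - 30 - 37 = 3025 - 67 ≡ 30; y = λ·(30 - 30) - 5 ≡ 56. → (30, 56)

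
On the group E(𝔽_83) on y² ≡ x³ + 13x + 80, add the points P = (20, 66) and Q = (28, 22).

(20, 66) + (28, 22). λ = (22 - 66)/(28 - 20) ≡ 39/8 mod 83. 8⁻¹ ≡ 52 (mod 83), so λ ≡ 36.
  x = λ² - 20 - 28 = 1296 - 48 ≡ 3; y = λ·(20 - 3) - 66 ≡ 48. → (3, 48)

(3, 48)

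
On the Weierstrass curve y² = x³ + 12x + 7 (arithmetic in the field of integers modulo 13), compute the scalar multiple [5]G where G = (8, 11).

(9, 5)

Repeated addition: build up to 5G.
2G: tangent at (8, 11): λ = (3·8² + 12)/(2·11) ≡ 9/9. 9⁻¹ ≡ 3 (mod 13) since 9·3 = 27 ≡ 1, so λ ≡ 9·3 ≡ 1.
  x = λ² - 8 - 8 = 1 - 16 ≡ 11; y = λ·(8 - 11) - 11 ≡ 12. → (11, 12)
3G: (11, 12) + (8, 11). λ = (11 - 12)/(8 - 11) ≡ 12/10 mod 13. 10⁻¹ ≡ 4 (mod 13) since 10·4 = 40 ≡ 1, so λ ≡ 9.
  x = λ² - 11 - 8 = 81 - 19 ≡ 10; y = λ·(11 - 10) - 12 ≡ 10. → (10, 10)
4G: (10, 10) + (8, 11). λ = (11 - 10)/(8 - 10) ≡ 1/11 mod 13. 11⁻¹ ≡ 6 (mod 13) since 11·6 = 66 ≡ 1, so λ ≡ 6.
  x = λ² - 10 - 8 = 36 - 18 ≡ 5; y = λ·(10 - 5) - 10 ≡ 7. → (5, 7)
5G: (5, 7) + (8, 11). λ = (11 - 7)/(8 - 5) ≡ 4/3 mod 13. 3⁻¹ ≡ 9 (mod 13), so λ ≡ 10.
  x = λ² - 5 - 8 = 100 - 13 ≡ 9; y = λ·(5 - 9) - 7 ≡ 5. → (9, 5)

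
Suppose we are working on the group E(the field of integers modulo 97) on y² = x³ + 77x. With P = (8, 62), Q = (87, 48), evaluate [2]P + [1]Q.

(57, 74)

First 2P:
Repeated addition: build up to 2P.
2P: tangent at (8, 62): λ = (3·8² + 77)/(2·62) ≡ 75/27. 27⁻¹ ≡ 18 (mod 97) since 27·18 = 486 ≡ 1, so λ ≡ 75·18 ≡ 89.
  x = λ² - 8 - 8 = 7921 - 16 ≡ 48; y = λ·(8 - 48) - 62 ≡ 64. → (48, 64)
2P = (48, 64).
Finally 2P + Q:
(48, 64) + (87, 48). λ = (48 - 64)/(87 - 48) ≡ 81/39 mod 97. 39⁻¹ ≡ 5 (mod 97), so λ ≡ 17.
  x = λ² - 48 - 87 = 289 - 135 ≡ 57; y = λ·(48 - 57) - 64 ≡ 74. → (57, 74)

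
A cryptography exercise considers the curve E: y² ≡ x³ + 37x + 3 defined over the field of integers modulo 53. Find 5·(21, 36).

(21, 17)

Write G = (21, 36).
Repeated addition: build up to 5G.
2G: tangent at (21, 36): λ = (3·21² + 37)/(2·36) ≡ 35/19. 19⁻¹ ≡ 14 (mod 53), so λ ≡ 35·14 ≡ 13.
  x = λ² - 21 - 21 = 169 - 42 ≡ 21; y = λ·(21 - 21) - 36 ≡ 17. → (21, 17)
3G: (21, 17) + (21, 36): same x and y₁ ≡ -y₂, so the sum is O.
4G: O + (21, 36) = (21, 36) (identity).
5G: tangent at (21, 36): λ = (3·21² + 37)/(2·36) ≡ 35/19. 19⁻¹ ≡ 14 (mod 53) since 19·14 = 266 ≡ 1, so λ ≡ 35·14 ≡ 13.
  x = λ² - 21 - 21 = 169 - 42 ≡ 21; y = λ·(21 - 21) - 36 ≡ 17. → (21, 17)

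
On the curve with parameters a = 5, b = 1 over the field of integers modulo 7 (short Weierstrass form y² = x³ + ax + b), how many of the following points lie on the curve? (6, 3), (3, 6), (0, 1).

(6, 3): 3² ≡ 2, rhs ≡ 2 → on.
(3, 6): 6² ≡ 1, rhs ≡ 1 → on.
(0, 1): 1² ≡ 1, rhs ≡ 1 → on.

3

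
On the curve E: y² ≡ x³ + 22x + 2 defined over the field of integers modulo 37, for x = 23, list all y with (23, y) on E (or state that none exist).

x³ + 22x + 2 = 12675 ≡ 21 (mod 37).
Square roots of 21 mod 37: 13 and 24 (since 13² = 169 ≡ 21).

13, 24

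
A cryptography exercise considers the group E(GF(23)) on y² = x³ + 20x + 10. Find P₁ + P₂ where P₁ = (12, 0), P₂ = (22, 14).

(12, 0) + (22, 14). λ = (14 - 0)/(22 - 12) ≡ 14/10 mod 23. 10⁻¹ ≡ 7 (mod 23), so λ ≡ 6.
  x = λ² - 12 - 22 = 36 - 34 ≡ 2; y = λ·(12 - 2) - 0 ≡ 14. → (2, 14)

(2, 14)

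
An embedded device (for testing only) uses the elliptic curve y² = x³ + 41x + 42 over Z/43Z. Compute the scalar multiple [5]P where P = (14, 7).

Repeated addition: build up to 5P.
2P: tangent at (14, 7): λ = (3·14² + 41)/(2·7) ≡ 27/14. 14⁻¹ ≡ 40 (mod 43), so λ ≡ 27·40 ≡ 5.
  x = λ² - 14 - 14 = 25 - 28 ≡ 40; y = λ·(14 - 40) - 7 ≡ 35. → (40, 35)
3P: (40, 35) + (14, 7). λ = (7 - 35)/(14 - 40) ≡ 15/17 mod 43. 17⁻¹ ≡ 38 (mod 43) since 17·38 = 646 ≡ 1, so λ ≡ 11.
  x = λ² - 40 - 14 = 121 - 54 ≡ 24; y = λ·(40 - 24) - 35 ≡ 12. → (24, 12)
4P: (24, 12) + (14, 7). λ = (7 - 12)/(14 - 24) ≡ 38/33 mod 43. 33⁻¹ ≡ 30 (mod 43), so λ ≡ 22.
  x = λ² - 24 - 14 = 484 - 38 ≡ 16; y = λ·(24 - 16) - 12 ≡ 35. → (16, 35)
5P: (16, 35) + (14, 7). λ = (7 - 35)/(14 - 16) ≡ 15/41 mod 43. 41⁻¹ ≡ 21 (mod 43), so λ ≡ 14.
  x = λ² - 16 - 14 = 196 - 30 ≡ 37; y = λ·(16 - 37) - 35 ≡ 15. → (37, 15)

(37, 15)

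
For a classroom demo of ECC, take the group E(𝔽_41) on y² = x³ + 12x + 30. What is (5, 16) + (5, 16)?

(6, 21)

tangent at (5, 16): λ = (3·5² + 12)/(2·16) ≡ 5/32. 32⁻¹ ≡ 9 (mod 41) since 32·9 = 288 ≡ 1, so λ ≡ 5·9 ≡ 4.
  x = λ² - 5 - 5 = 16 - 10 ≡ 6; y = λ·(5 - 6) - 16 ≡ 21. → (6, 21)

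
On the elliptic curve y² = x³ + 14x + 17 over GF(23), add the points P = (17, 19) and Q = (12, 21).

(17, 19) + (12, 21). λ = (21 - 19)/(12 - 17) ≡ 2/18 mod 23. 18⁻¹ ≡ 9 (mod 23), so λ ≡ 18.
  x = λ² - 17 - 12 = 324 - 29 ≡ 19; y = λ·(17 - 19) - 19 ≡ 14. → (19, 14)

(19, 14)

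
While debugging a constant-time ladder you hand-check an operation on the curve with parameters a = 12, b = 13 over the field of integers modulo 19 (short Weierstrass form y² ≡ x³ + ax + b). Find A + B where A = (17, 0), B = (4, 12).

(2, 11)

(17, 0) + (4, 12). λ = (12 - 0)/(4 - 17) ≡ 12/6 mod 19. 6⁻¹ ≡ 16 (mod 19) since 6·16 = 96 ≡ 1, so λ ≡ 2.
  x = λ² - 17 - 4 = 4 - 21 ≡ 2; y = λ·(17 - 2) - 0 ≡ 11. → (2, 11)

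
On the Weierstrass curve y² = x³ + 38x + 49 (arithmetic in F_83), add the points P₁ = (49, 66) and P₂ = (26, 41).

(49, 66) + (26, 41). λ = (41 - 66)/(26 - 49) ≡ 58/60 mod 83. 60⁻¹ ≡ 18 (mod 83), so λ ≡ 48.
  x = λ² - 49 - 26 = 2304 - 75 ≡ 71; y = λ·(49 - 71) - 66 ≡ 40. → (71, 40)

(71, 40)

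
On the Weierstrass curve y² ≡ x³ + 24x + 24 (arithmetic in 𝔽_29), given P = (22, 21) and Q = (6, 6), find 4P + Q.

First 4P:
Double-and-add on 4 = (100)₂. Start with P = (22, 21) for the leading 1-bit.
double: tangent at (22, 21): λ = (3·22² + 24)/(2·21) ≡ 26/13. 13⁻¹ ≡ 9 (mod 29), so λ ≡ 26·9 ≡ 2.
  x = λ² - 22 - 22 = 4 - 44 ≡ 18; y = λ·(22 - 18) - 21 ≡ 16. → (18, 16)
double: tangent at (18, 16): λ = (3·18² + 24)/(2·16) ≡ 10/3. 3⁻¹ ≡ 10 (mod 29) since 3·10 = 30 ≡ 1, so λ ≡ 10·10 ≡ 13.
  x = λ² - 18 - 18 = 169 - 36 ≡ 17; y = λ·(18 - 17) - 16 ≡ 26. → (17, 26)
4P = (17, 26).
Finally 4P + Q:
(17, 26) + (6, 6). λ = (6 - 26)/(6 - 17) ≡ 9/18 mod 29. 18⁻¹ ≡ 21 (mod 29) since 18·21 = 378 ≡ 1, so λ ≡ 15.
  x = λ² - 17 - 6 = 225 - 23 ≡ 28; y = λ·(17 - 28) - 26 ≡ 12. → (28, 12)

(28, 12)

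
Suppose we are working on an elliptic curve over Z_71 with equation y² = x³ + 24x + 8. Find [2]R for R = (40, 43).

tangent at (40, 43): λ = (3·40² + 24)/(2·43) ≡ 67/15. 15⁻¹ ≡ 19 (mod 71), so λ ≡ 67·19 ≡ 66.
  x = λ² - 40 - 40 = 4356 - 80 ≡ 16; y = λ·(40 - 16) - 43 ≡ 50. → (16, 50)

(16, 50)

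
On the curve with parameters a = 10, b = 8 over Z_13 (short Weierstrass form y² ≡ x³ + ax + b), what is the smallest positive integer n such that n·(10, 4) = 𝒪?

10

2P: tangent at (10, 4): λ = (3·10² + 10)/(2·4) ≡ 11/8. 8⁻¹ ≡ 5 (mod 13) since 8·5 = 40 ≡ 1, so λ ≡ 11·5 ≡ 3.
  x = λ² - 10 - 10 = 9 - 20 ≡ 2; y = λ·(10 - 2) - 4 ≡ 7. → (2, 7)
3P: (2, 7) + (10, 4). λ = (4 - 7)/(10 - 2) ≡ 10/8 mod 13. 8⁻¹ ≡ 5 (mod 13), so λ ≡ 11.
  x = λ² - 2 - 10 = 121 - 12 ≡ 5; y = λ·(2 - 5) - 7 ≡ 12. → (5, 12)
4P: (5, 12) + (10, 4). λ = (4 - 12)/(10 - 5) ≡ 5/5 mod 13. 5⁻¹ ≡ 8 (mod 13), so λ ≡ 1.
  x = λ² - 5 - 10 = 1 - 15 ≡ 12; y = λ·(5 - 12) - 12 ≡ 7. → (12, 7)
5P: (12, 7) + (10, 4). λ = (4 - 7)/(10 - 12) ≡ 10/11 mod 13. 11⁻¹ ≡ 6 (mod 13), so λ ≡ 8.
  x = λ² - 12 - 10 = 64 - 22 ≡ 3; y = λ·(12 - 3) - 7 ≡ 0. → (3, 0)
6P: (3, 0) + (10, 4). λ = (4 - 0)/(10 - 3) ≡ 4/7 mod 13. 7⁻¹ ≡ 2 (mod 13), so λ ≡ 8.
  x = λ² - 3 - 10 = 64 - 13 ≡ 12; y = λ·(3 - 12) - 0 ≡ 6. → (12, 6)
7P: (12, 6) + (10, 4). λ = (4 - 6)/(10 - 12) ≡ 11/11 mod 13. 11⁻¹ ≡ 6 (mod 13) since 11·6 = 66 ≡ 1, so λ ≡ 1.
  x = λ² - 12 - 10 = 1 - 22 ≡ 5; y = λ·(12 - 5) - 6 ≡ 1. → (5, 1)
8P: (5, 1) + (10, 4). λ = (4 - 1)/(10 - 5) ≡ 3/5 mod 13. 5⁻¹ ≡ 8 (mod 13) since 5·8 = 40 ≡ 1, so λ ≡ 11.
  x = λ² - 5 - 10 = 121 - 15 ≡ 2; y = λ·(5 - 2) - 1 ≡ 6. → (2, 6)
9P: (2, 6) + (10, 4). λ = (4 - 6)/(10 - 2) ≡ 11/8 mod 13. 8⁻¹ ≡ 5 (mod 13) since 8·5 = 40 ≡ 1, so λ ≡ 3.
  x = λ² - 2 - 10 = 9 - 12 ≡ 10; y = λ·(2 - 10) - 6 ≡ 9. → (10, 9)
10P: (10, 9) + (10, 4): same x and y₁ ≡ -y₂, so the sum is 𝒪.
10P = 𝒪, so the order is 10.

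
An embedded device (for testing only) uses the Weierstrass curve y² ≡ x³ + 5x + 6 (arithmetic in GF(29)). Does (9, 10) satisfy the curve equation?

y² = 10² ≡ 13; x³ + 5x + 6 = 780 ≡ 26 (mod 29). 13 ≠ 26.

no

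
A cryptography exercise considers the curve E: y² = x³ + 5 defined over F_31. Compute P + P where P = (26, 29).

(7, 10)

tangent at (26, 29): λ = (3·26² + 0)/(2·29) ≡ 13/27. 27⁻¹ ≡ 23 (mod 31), so λ ≡ 13·23 ≡ 20.
  x = λ² - 26 - 26 = 400 - 52 ≡ 7; y = λ·(26 - 7) - 29 ≡ 10. → (7, 10)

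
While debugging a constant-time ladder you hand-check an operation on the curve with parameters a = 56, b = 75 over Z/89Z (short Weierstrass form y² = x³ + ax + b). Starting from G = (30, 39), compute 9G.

Repeated addition: build up to 9G.
2G: tangent at (30, 39): λ = (3·30² + 56)/(2·39) ≡ 86/78. 78⁻¹ ≡ 8 (mod 89) since 78·8 = 624 ≡ 1, so λ ≡ 86·8 ≡ 65.
  x = λ² - 30 - 30 = 4225 - 60 ≡ 71; y = λ·(30 - 71) - 39 ≡ 55. → (71, 55)
3G: (71, 55) + (30, 39). λ = (39 - 55)/(30 - 71) ≡ 73/48 mod 89. 48⁻¹ ≡ 13 (mod 89), so λ ≡ 59.
  x = λ² - 71 - 30 = 3481 - 101 ≡ 87; y = λ·(71 - 87) - 55 ≡ 69. → (87, 69)
4G: (87, 69) + (30, 39). λ = (39 - 69)/(30 - 87) ≡ 59/32 mod 89. 32⁻¹ ≡ 64 (mod 89) since 32·64 = 2048 ≡ 1, so λ ≡ 38.
  x = λ² - 87 - 30 = 1444 - 117 ≡ 81; y = λ·(87 - 81) - 69 ≡ 70. → (81, 70)
5G: (81, 70) + (30, 39). λ = (39 - 70)/(30 - 81) ≡ 58/38 mod 89. 38⁻¹ ≡ 82 (mod 89), so λ ≡ 39.
  x = λ² - 81 - 30 = 1521 - 111 ≡ 75; y = λ·(81 - 75) - 70 ≡ 75. → (75, 75)
6G: (75, 75) + (30, 39). λ = (39 - 75)/(30 - 75) ≡ 53/44 mod 89. 44⁻¹ ≡ 87 (mod 89), so λ ≡ 72.
  x = λ² - 75 - 30 = 5184 - 105 ≡ 6; y = λ·(75 - 6) - 75 ≡ 87. → (6, 87)
7G: (6, 87) + (30, 39). λ = (39 - 87)/(30 - 6) ≡ 41/24 mod 89. 24⁻¹ ≡ 26 (mod 89), so λ ≡ 87.
  x = λ² - 6 - 30 = 7569 - 36 ≡ 57; y = λ·(6 - 57) - 87 ≡ 15. → (57, 15)
8G: (57, 15) + (30, 39). λ = (39 - 15)/(30 - 57) ≡ 24/62 mod 89. 62⁻¹ ≡ 56 (mod 89), so λ ≡ 9.
  x = λ² - 57 - 30 = 81 - 87 ≡ 83; y = λ·(57 - 83) - 15 ≡ 18. → (83, 18)
9G: (83, 18) + (30, 39). λ = (39 - 18)/(30 - 83) ≡ 21/36 mod 89. 36⁻¹ ≡ 47 (mod 89) since 36·47 = 1692 ≡ 1, so λ ≡ 8.
  x = λ² - 83 - 30 = 64 - 113 ≡ 40; y = λ·(83 - 40) - 18 ≡ 59. → (40, 59)

(40, 59)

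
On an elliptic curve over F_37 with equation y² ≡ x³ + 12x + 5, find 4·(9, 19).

(11, 32)

Write P = (9, 19).
Double-and-add on 4 = (100)₂. Start with P = (9, 19) for the leading 1-bit.
double: tangent at (9, 19): λ = (3·9² + 12)/(2·19) ≡ 33/1. 1⁻¹ ≡ 1 (mod 37) since 1·1 = 1 ≡ 1, so λ ≡ 33·1 ≡ 33.
  x = λ² - 9 - 9 = 1089 - 18 ≡ 35; y = λ·(9 - 35) - 19 ≡ 11. → (35, 11)
double: tangent at (35, 11): λ = (3·35² + 12)/(2·11) ≡ 24/22. 22⁻¹ ≡ 32 (mod 37), so λ ≡ 24·32 ≡ 28.
  x = λ² - 35 - 35 = 784 - 70 ≡ 11; y = λ·(35 - 11) - 11 ≡ 32. → (11, 32)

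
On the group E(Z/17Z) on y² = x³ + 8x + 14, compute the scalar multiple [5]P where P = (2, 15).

Double-and-add on 5 = (101)₂. Start with P = (2, 15) for the leading 1-bit.
double: tangent at (2, 15): λ = (3·2² + 8)/(2·15) ≡ 3/13. 13⁻¹ ≡ 4 (mod 17) since 13·4 = 52 ≡ 1, so λ ≡ 3·4 ≡ 12.
  x = λ² - 2 - 2 = 144 - 4 ≡ 4; y = λ·(2 - 4) - 15 ≡ 12. → (4, 12)
double: tangent at (4, 12): λ = (3·4² + 8)/(2·12) ≡ 5/7. 7⁻¹ ≡ 5 (mod 17), so λ ≡ 5·5 ≡ 8.
  x = λ² - 4 - 4 = 64 - 8 ≡ 5; y = λ·(4 - 5) - 12 ≡ 14. → (5, 14)
add P: (5, 14) + (2, 15). λ = (15 - 14)/(2 - 5) ≡ 1/14 mod 17. 14⁻¹ ≡ 11 (mod 17), so λ ≡ 11.
  x = λ² - 5 - 2 = 121 - 7 ≡ 12; y = λ·(5 - 12) - 14 ≡ 11. → (12, 11)

(12, 11)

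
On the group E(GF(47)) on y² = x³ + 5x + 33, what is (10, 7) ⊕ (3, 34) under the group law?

(10, 7) + (3, 34). λ = (34 - 7)/(3 - 10) ≡ 27/40 mod 47. 40⁻¹ ≡ 20 (mod 47) since 40·20 = 800 ≡ 1, so λ ≡ 23.
  x = λ² - 10 - 3 = 529 - 13 ≡ 46; y = λ·(10 - 46) - 7 ≡ 11. → (46, 11)

(46, 11)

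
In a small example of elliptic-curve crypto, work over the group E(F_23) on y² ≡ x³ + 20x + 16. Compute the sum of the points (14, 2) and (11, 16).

(7, 19)

(14, 2) + (11, 16). λ = (16 - 2)/(11 - 14) ≡ 14/20 mod 23. 20⁻¹ ≡ 15 (mod 23), so λ ≡ 3.
  x = λ² - 14 - 11 = 9 - 25 ≡ 7; y = λ·(14 - 7) - 2 ≡ 19. → (7, 19)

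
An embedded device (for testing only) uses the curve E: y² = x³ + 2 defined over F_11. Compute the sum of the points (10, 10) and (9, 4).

(10, 10) + (9, 4). λ = (4 - 10)/(9 - 10) ≡ 5/10 mod 11. 10⁻¹ ≡ 10 (mod 11), so λ ≡ 6.
  x = λ² - 10 - 9 = 36 - 19 ≡ 6; y = λ·(10 - 6) - 10 ≡ 3. → (6, 3)

(6, 3)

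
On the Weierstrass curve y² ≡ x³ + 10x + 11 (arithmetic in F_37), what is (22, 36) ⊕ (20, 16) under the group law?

(21, 11)

(22, 36) + (20, 16). λ = (16 - 36)/(20 - 22) ≡ 17/35 mod 37. 35⁻¹ ≡ 18 (mod 37), so λ ≡ 10.
  x = λ² - 22 - 20 = 100 - 42 ≡ 21; y = λ·(22 - 21) - 36 ≡ 11. → (21, 11)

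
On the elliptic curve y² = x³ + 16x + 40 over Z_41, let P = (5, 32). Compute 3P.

(17, 10)

Repeated addition: build up to 3P.
2P: tangent at (5, 32): λ = (3·5² + 16)/(2·32) ≡ 9/23. 23⁻¹ ≡ 25 (mod 41) since 23·25 = 575 ≡ 1, so λ ≡ 9·25 ≡ 20.
  x = λ² - 5 - 5 = 400 - 10 ≡ 21; y = λ·(5 - 21) - 32 ≡ 17. → (21, 17)
3P: (21, 17) + (5, 32). λ = (32 - 17)/(5 - 21) ≡ 15/25 mod 41. 25⁻¹ ≡ 23 (mod 41) since 25·23 = 575 ≡ 1, so λ ≡ 17.
  x = λ² - 21 - 5 = 289 - 26 ≡ 17; y = λ·(21 - 17) - 17 ≡ 10. → (17, 10)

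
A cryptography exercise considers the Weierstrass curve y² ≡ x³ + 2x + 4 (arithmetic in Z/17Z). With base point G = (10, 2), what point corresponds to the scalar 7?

Repeated addition: build up to 7G.
2G: tangent at (10, 2): λ = (3·10² + 2)/(2·2) ≡ 13/4. 4⁻¹ ≡ 13 (mod 17), so λ ≡ 13·13 ≡ 16.
  x = λ² - 10 - 10 = 256 - 20 ≡ 15; y = λ·(10 - 15) - 2 ≡ 3. → (15, 3)
3G: (15, 3) + (10, 2). λ = (2 - 3)/(10 - 15) ≡ 16/12 mod 17. 12⁻¹ ≡ 10 (mod 17), so λ ≡ 7.
  x = λ² - 15 - 10 = 49 - 25 ≡ 7; y = λ·(15 - 7) - 3 ≡ 2. → (7, 2)
4G: (7, 2) + (10, 2). λ = (2 - 2)/(10 - 7) ≡ 0/3 mod 17. 3⁻¹ ≡ 6 (mod 17) since 3·6 = 18 ≡ 1, so λ ≡ 0.
  x = λ² - 7 - 10 = 0 - 17 ≡ 0; y = λ·(7 - 0) - 2 ≡ 15. → (0, 15)
5G: (0, 15) + (10, 2). λ = (2 - 15)/(10 - 0) ≡ 4/10 mod 17. 10⁻¹ ≡ 12 (mod 17) since 10·12 = 120 ≡ 1, so λ ≡ 14.
  x = λ² - 0 - 10 = 196 - 10 ≡ 16; y = λ·(0 - 16) - 15 ≡ 16. → (16, 16)
6G: (16, 16) + (10, 2). λ = (2 - 16)/(10 - 16) ≡ 3/11 mod 17. 11⁻¹ ≡ 14 (mod 17), so λ ≡ 8.
  x = λ² - 16 - 10 = 64 - 26 ≡ 4; y = λ·(16 - 4) - 16 ≡ 12. → (4, 12)
7G: (4, 12) + (10, 2). λ = (2 - 12)/(10 - 4) ≡ 7/6 mod 17. 6⁻¹ ≡ 3 (mod 17), so λ ≡ 4.
  x = λ² - 4 - 10 = 16 - 14 ≡ 2; y = λ·(4 - 2) - 12 ≡ 13. → (2, 13)

(2, 13)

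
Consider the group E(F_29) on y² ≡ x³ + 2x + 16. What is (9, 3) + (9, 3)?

tangent at (9, 3): λ = (3·9² + 2)/(2·3) ≡ 13/6. 6⁻¹ ≡ 5 (mod 29) since 6·5 = 30 ≡ 1, so λ ≡ 13·5 ≡ 7.
  x = λ² - 9 - 9 = 49 - 18 ≡ 2; y = λ·(9 - 2) - 3 ≡ 17. → (2, 17)

(2, 17)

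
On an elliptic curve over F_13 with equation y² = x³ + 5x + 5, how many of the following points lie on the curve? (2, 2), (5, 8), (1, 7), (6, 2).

2

(2, 2): 2² ≡ 4, rhs ≡ 10 → off.
(5, 8): 8² ≡ 12, rhs ≡ 12 → on.
(1, 7): 7² ≡ 10, rhs ≡ 11 → off.
(6, 2): 2² ≡ 4, rhs ≡ 4 → on.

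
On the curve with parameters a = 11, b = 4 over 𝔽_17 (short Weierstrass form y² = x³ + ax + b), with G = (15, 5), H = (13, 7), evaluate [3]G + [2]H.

(3, 8)

First 3G:
Repeated addition: build up to 3G.
2G: tangent at (15, 5): λ = (3·15² + 11)/(2·5) ≡ 6/10. 10⁻¹ ≡ 12 (mod 17) since 10·12 = 120 ≡ 1, so λ ≡ 6·12 ≡ 4.
  x = λ² - 15 - 15 = 16 - 30 ≡ 3; y = λ·(15 - 3) - 5 ≡ 9. → (3, 9)
3G: (3, 9) + (15, 5). λ = (5 - 9)/(15 - 3) ≡ 13/12 mod 17. 12⁻¹ ≡ 10 (mod 17) since 12·10 = 120 ≡ 1, so λ ≡ 11.
  x = λ² - 3 - 15 = 121 - 18 ≡ 1; y = λ·(3 - 1) - 9 ≡ 13. → (1, 13)
3G = (1, 13).
Next 2H:
Repeated addition: build up to 2H.
2H: tangent at (13, 7): λ = (3·13² + 11)/(2·7) ≡ 8/14. 14⁻¹ ≡ 11 (mod 17) since 14·11 = 154 ≡ 1, so λ ≡ 8·11 ≡ 3.
  x = λ² - 13 - 13 = 9 - 26 ≡ 0; y = λ·(13 - 0) - 7 ≡ 15. → (0, 15)
2H = (0, 15).
Finally 3G + 2H:
(1, 13) + (0, 15). λ = (15 - 13)/(0 - 1) ≡ 2/16 mod 17. 16⁻¹ ≡ 16 (mod 17) since 16·16 = 256 ≡ 1, so λ ≡ 15.
  x = λ² - 1 - 0 = 225 - 1 ≡ 3; y = λ·(1 - 3) - 13 ≡ 8. → (3, 8)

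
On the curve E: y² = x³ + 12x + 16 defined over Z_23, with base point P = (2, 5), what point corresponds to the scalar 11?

Repeated addition: build up to 11P.
2P: tangent at (2, 5): λ = (3·2² + 12)/(2·5) ≡ 1/10. 10⁻¹ ≡ 7 (mod 23), so λ ≡ 1·7 ≡ 7.
  x = λ² - 2 - 2 = 49 - 4 ≡ 22; y = λ·(2 - 22) - 5 ≡ 16. → (22, 16)
3P: (22, 16) + (2, 5). λ = (5 - 16)/(2 - 22) ≡ 12/3 mod 23. 3⁻¹ ≡ 8 (mod 23), so λ ≡ 4.
  x = λ² - 22 - 2 = 16 - 24 ≡ 15; y = λ·(22 - 15) - 16 ≡ 12. → (15, 12)
4P: (15, 12) + (2, 5). λ = (5 - 12)/(2 - 15) ≡ 16/10 mod 23. 10⁻¹ ≡ 7 (mod 23) since 10·7 = 70 ≡ 1, so λ ≡ 20.
  x = λ² - 15 - 2 = 400 - 17 ≡ 15; y = λ·(15 - 15) - 12 ≡ 11. → (15, 11)
5P: (15, 11) + (2, 5). λ = (5 - 11)/(2 - 15) ≡ 17/10 mod 23. 10⁻¹ ≡ 7 (mod 23), so λ ≡ 4.
  x = λ² - 15 - 2 = 16 - 17 ≡ 22; y = λ·(15 - 22) - 11 ≡ 7. → (22, 7)
6P: (22, 7) + (2, 5). λ = (5 - 7)/(2 - 22) ≡ 21/3 mod 23. 3⁻¹ ≡ 8 (mod 23) since 3·8 = 24 ≡ 1, so λ ≡ 7.
  x = λ² - 22 - 2 = 49 - 24 ≡ 2; y = λ·(22 - 2) - 7 ≡ 18. → (2, 18)
7P: (2, 18) + (2, 5): same x and y₁ ≡ -y₂, so the sum is 𝒪.
8P: 𝒪 + (2, 5) = (2, 5) (identity).
9P: tangent at (2, 5): λ = (3·2² + 12)/(2·5) ≡ 1/10. 10⁻¹ ≡ 7 (mod 23), so λ ≡ 1·7 ≡ 7.
  x = λ² - 2 - 2 = 49 - 4 ≡ 22; y = λ·(2 - 22) - 5 ≡ 16. → (22, 16)
10P: (22, 16) + (2, 5). λ = (5 - 16)/(2 - 22) ≡ 12/3 mod 23. 3⁻¹ ≡ 8 (mod 23), so λ ≡ 4.
  x = λ² - 22 - 2 = 16 - 24 ≡ 15; y = λ·(22 - 15) - 16 ≡ 12. → (15, 12)
11P: (15, 12) + (2, 5). λ = (5 - 12)/(2 - 15) ≡ 16/10 mod 23. 10⁻¹ ≡ 7 (mod 23), so λ ≡ 20.
  x = λ² - 15 - 2 = 400 - 17 ≡ 15; y = λ·(15 - 15) - 12 ≡ 11. → (15, 11)

(15, 11)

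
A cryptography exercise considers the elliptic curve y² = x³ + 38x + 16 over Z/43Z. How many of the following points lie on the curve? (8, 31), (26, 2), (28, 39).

2

(8, 31): 31² ≡ 15, rhs ≡ 15 → on.
(26, 2): 2² ≡ 4, rhs ≡ 4 → on.
(28, 39): 39² ≡ 16, rhs ≡ 27 → off.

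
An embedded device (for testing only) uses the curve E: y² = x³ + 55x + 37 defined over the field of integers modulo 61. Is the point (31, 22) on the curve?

y² = 22² ≡ 57; x³ + 55x + 37 = 31533 ≡ 57 (mod 61). 57 = 57.

yes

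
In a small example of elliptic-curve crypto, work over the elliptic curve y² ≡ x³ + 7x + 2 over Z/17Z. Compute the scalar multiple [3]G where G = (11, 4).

(0, 11)

Repeated addition: build up to 3G.
2G: tangent at (11, 4): λ = (3·11² + 7)/(2·4) ≡ 13/8. 8⁻¹ ≡ 15 (mod 17), so λ ≡ 13·15 ≡ 8.
  x = λ² - 11 - 11 = 64 - 22 ≡ 8; y = λ·(11 - 8) - 4 ≡ 3. → (8, 3)
3G: (8, 3) + (11, 4). λ = (4 - 3)/(11 - 8) ≡ 1/3 mod 17. 3⁻¹ ≡ 6 (mod 17), so λ ≡ 6.
  x = λ² - 8 - 11 = 36 - 19 ≡ 0; y = λ·(8 - 0) - 3 ≡ 11. → (0, 11)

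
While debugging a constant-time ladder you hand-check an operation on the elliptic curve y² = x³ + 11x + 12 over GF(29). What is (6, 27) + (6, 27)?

tangent at (6, 27): λ = (3·6² + 11)/(2·27) ≡ 3/25. 25⁻¹ ≡ 7 (mod 29), so λ ≡ 3·7 ≡ 21.
  x = λ² - 6 - 6 = 441 - 12 ≡ 23; y = λ·(6 - 23) - 27 ≡ 22. → (23, 22)

(23, 22)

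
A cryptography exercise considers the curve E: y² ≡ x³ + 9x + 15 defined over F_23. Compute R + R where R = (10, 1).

tangent at (10, 1): λ = (3·10² + 9)/(2·1) ≡ 10/2. 2⁻¹ ≡ 12 (mod 23) since 2·12 = 24 ≡ 1, so λ ≡ 10·12 ≡ 5.
  x = λ² - 10 - 10 = 25 - 20 ≡ 5; y = λ·(10 - 5) - 1 ≡ 1. → (5, 1)

(5, 1)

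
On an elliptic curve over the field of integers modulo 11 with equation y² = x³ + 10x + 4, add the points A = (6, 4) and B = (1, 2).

(6, 4) + (1, 2). λ = (2 - 4)/(1 - 6) ≡ 9/6 mod 11. 6⁻¹ ≡ 2 (mod 11), so λ ≡ 7.
  x = λ² - 6 - 1 = 49 - 7 ≡ 9; y = λ·(6 - 9) - 4 ≡ 8. → (9, 8)

(9, 8)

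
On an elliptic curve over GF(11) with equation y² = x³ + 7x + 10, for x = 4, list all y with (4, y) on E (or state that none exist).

x³ + 7x + 10 = 102 ≡ 3 (mod 11).
Square roots of 3 mod 11: 5 and 6 (since 5² = 25 ≡ 3).

5, 6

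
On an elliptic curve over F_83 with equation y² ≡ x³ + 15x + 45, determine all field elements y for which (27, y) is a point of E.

none

x³ + 15x + 45 = 20133 ≡ 47 (mod 83).
47 is a non-residue mod 83; no y exists.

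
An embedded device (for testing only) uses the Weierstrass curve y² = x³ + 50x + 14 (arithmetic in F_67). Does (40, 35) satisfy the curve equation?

yes

y² = 35² ≡ 19; x³ + 50x + 14 = 66014 ≡ 19 (mod 67). 19 = 19.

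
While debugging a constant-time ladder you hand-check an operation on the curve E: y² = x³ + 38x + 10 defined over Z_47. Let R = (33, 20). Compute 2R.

(23, 19)

tangent at (33, 20): λ = (3·33² + 38)/(2·20) ≡ 15/40. 40⁻¹ ≡ 20 (mod 47), so λ ≡ 15·20 ≡ 18.
  x = λ² - 33 - 33 = 324 - 66 ≡ 23; y = λ·(33 - 23) - 20 ≡ 19. → (23, 19)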